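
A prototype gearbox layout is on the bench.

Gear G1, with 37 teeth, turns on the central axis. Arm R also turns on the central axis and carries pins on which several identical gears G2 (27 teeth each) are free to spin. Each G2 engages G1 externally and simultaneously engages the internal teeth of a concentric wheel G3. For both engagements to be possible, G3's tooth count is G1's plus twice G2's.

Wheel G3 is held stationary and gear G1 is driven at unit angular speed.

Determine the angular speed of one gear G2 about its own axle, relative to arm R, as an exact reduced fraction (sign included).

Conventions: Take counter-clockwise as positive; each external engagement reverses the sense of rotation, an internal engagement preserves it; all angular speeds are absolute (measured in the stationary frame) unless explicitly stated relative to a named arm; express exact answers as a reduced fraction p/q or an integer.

recognized (axles ride arm R): planetary set, 37/27/91 teeth
ring teeth: 37 + 2·27 = 91
37(ω_sun−ω_arm) = −91(ω_ring−ω_arm),  ω_ring = 0, ω_sun = 1
37(1−ω_arm) = −91(0−ω_arm)  ⇒  128·ω_arm = 37  ⇒  ω_arm = 37/128
sun–planet mesh: 37·(1−37/128) = −27·(ω_p−ω_arm)  ⇒  ω_p−ω_arm = -3367/3456
exact speed ratio = -3367/3456

-3367/3456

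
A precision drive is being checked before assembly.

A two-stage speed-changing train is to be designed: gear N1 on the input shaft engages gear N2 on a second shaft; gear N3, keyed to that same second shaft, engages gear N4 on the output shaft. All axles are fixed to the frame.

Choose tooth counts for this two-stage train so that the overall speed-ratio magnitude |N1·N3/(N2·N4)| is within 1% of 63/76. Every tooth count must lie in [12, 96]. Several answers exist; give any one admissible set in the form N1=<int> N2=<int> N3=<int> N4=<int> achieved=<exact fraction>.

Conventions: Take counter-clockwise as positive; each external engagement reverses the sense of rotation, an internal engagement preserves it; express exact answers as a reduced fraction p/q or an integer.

design class (target 63/76): fixed-axis compound train
target = 63/76 in lowest terms: an exact hit needs N1·N3 = k·63 and N2·N4 = k·76 for one integer k, every count in [12, 96]; additionally prefer no 1:1 stage (N1 ≠ N2, N3 ≠ N4)
k = 1…3: no 1:1-free in-range split of k·63 and k·76 into factor pairs; take k = 4
k = 4: N1·N3 = 252 = 12·21, N2·N4 = 304 = 16·19
achieved = 12·21/(16·19) = 63/76; |achieved − target| = 0 ≤ 63/7600 ✓

N1=12 N2=16 N3=21 N4=19 achieved=63/76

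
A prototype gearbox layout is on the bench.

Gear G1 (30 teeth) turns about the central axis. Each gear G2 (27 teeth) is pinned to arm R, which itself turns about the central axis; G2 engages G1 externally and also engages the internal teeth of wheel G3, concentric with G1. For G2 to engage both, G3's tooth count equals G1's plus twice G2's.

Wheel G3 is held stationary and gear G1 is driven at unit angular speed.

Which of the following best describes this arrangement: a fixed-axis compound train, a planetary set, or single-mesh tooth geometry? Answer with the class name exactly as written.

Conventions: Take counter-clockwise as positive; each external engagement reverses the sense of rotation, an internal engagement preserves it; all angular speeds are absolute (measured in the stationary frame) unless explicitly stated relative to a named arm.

planetary set

topology: planetary set — G1 30T / G2 27T / G3 84T, arm = carrier (Willis)
classification: planetary set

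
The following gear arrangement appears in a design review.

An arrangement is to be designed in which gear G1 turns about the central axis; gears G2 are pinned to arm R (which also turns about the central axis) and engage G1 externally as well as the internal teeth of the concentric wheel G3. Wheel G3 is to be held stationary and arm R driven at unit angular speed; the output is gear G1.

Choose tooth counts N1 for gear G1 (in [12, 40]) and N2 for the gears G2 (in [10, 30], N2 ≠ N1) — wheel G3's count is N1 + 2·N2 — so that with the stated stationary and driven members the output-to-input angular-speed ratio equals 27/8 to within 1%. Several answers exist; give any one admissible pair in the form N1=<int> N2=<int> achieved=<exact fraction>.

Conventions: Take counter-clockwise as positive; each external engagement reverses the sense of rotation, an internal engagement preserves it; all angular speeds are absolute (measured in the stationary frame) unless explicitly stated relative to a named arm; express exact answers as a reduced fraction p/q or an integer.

planetary set to be sized for 27/8 (Willis relation)
Willis with ω_ring = 0: ω_sun/ω_arm = (N1+N3)/N1; set equal to 27/8  ⇒  N3/N1 = 27/8 − 1 = 19/8
N3 = N1 + 2·N2  ⇒  N2/N1 = (N3/N1 − 1)/2 = (19/8 − 1)/2 = 11/16
smallest multiple with N1 ≥ 12 and N2 ≥ 10: k = 1  ⇒  N1 = 1·16 = 16, N2 = 1·11 = 11 (N1 ≤ 40, N2 ≤ 30, N2 ≠ N1 ✓), N3 = 16 + 2·11 = 38
check: (N1+N3)/N1 with N1 = 16, N3 = 38 gives 27/8; |achieved − target| = 0 ≤ 27/800 ✓

N1=16 N2=11 achieved=27/8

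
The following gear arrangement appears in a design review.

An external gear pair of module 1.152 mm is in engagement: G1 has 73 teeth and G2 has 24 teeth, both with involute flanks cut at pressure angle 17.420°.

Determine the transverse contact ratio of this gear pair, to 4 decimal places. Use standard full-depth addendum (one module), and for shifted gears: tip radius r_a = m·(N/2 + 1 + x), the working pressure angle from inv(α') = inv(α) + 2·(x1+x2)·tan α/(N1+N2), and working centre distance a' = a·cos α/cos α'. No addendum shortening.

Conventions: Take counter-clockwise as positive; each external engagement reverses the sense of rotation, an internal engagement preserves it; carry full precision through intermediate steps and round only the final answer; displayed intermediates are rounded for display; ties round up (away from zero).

single-mesh involute tooth geometry (73T engaging 24T at module 1.152)
base radii: r_b1 = 40.119506, r_b2 = 13.189974
tip radii: r_a1 = 43.200000, r_a2 = 14.976000
no profile shift: α' = α, a' = a
action lengths: √(r_a1²−r_b1²) = 16.020776, √(r_a2²−r_b2²) = 7.092612
base pitch p_b = π·m·cos α = 3.453127
CR = (16.020776 + 7.092612 − 55.872000·sin 17.42000°)/3.453127 = 1.849562
contact ratio ≈ 1.8496

1.8496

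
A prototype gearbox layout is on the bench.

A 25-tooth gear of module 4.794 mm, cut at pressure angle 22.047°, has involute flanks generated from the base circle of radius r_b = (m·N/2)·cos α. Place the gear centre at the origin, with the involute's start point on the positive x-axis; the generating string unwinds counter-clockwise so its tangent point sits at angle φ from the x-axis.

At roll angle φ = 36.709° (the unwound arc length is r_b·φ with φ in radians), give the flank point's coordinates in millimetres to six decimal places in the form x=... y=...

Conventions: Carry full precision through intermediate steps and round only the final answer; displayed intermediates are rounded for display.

x=65.799454 y=4.672241

single-mesh involute tooth geometry (25T wheel at module 4.794)
pitch radius r_p = m·N/2 = 4.794·25/2 = 59.925000
base radius r_b = r_p·cos α = 59.925000·cos 22.047° = 55.543059
roll angle φ = 36.709° = 0.64069292 rad
x = r_b·(cos φ + φ·sin φ) = 65.799454
y = r_b·(sin φ − φ·cos φ) = 4.672241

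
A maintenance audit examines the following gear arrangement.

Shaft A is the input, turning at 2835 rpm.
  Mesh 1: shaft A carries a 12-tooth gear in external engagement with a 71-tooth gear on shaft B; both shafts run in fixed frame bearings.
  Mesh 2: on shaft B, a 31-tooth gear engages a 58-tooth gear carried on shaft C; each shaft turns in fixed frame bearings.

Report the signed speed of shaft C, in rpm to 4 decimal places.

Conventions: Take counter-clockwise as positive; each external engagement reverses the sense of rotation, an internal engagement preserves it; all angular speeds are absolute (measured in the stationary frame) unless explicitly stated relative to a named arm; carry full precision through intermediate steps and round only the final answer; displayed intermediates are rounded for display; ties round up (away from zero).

+256.1000 rpm

2-mesh fixed-axis compound train (all bearings frame-fixed)
mesh 1 [12T→71T]: ω = 2835.0000×12/71 = 479.1549 rpm, sense flips to −
mesh 2 [31T→58T]: ω = 479.1549×31/58 = 256.1000 rpm, sense flips to +
signed output speed = +256.1000 rpm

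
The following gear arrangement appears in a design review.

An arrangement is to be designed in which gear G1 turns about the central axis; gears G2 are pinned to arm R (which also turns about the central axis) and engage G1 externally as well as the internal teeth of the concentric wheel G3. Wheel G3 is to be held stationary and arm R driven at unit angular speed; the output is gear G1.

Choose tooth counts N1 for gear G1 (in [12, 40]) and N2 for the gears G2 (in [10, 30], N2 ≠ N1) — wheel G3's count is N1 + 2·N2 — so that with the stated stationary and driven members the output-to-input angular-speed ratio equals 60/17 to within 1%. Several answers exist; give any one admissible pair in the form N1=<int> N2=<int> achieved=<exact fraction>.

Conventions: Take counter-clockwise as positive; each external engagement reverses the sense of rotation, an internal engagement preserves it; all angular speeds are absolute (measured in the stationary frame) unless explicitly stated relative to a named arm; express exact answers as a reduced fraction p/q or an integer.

N1=17 N2=13 achieved=60/17

design class (target 60/17): planetary set
Willis with ω_ring = 0: ω_sun/ω_arm = (N1+N3)/N1; set equal to 60/17  ⇒  N3/N1 = 60/17 − 1 = 43/17
N3 = N1 + 2·N2  ⇒  N2/N1 = (N3/N1 − 1)/2 = (43/17 − 1)/2 = 13/17
smallest multiple with N1 ≥ 12 and N2 ≥ 10: k = 1  ⇒  N1 = 1·17 = 17, N2 = 1·13 = 13 (N1 ≤ 40, N2 ≤ 30, N2 ≠ N1 ✓), N3 = 17 + 2·13 = 43
check: (N1+N3)/N1 with N1 = 17, N3 = 43 gives 60/17; |achieved − target| = 0 ≤ 3/85 ✓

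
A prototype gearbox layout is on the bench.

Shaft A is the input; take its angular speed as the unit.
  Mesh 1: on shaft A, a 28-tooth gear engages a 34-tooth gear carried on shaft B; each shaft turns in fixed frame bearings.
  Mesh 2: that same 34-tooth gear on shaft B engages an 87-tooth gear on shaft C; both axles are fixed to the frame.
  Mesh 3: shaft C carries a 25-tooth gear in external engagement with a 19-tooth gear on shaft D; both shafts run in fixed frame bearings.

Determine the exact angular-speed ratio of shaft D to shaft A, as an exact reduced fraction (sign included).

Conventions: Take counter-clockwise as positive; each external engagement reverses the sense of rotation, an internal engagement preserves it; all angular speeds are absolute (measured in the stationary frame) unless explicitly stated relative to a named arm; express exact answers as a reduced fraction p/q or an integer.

-700/1653

class = fixed-axis compound train [3 meshes; 3 ratios multiply, 3 sense flips]
mesh 1 [28T→34T]: running ratio 14/17, sense −
mesh 2 [34T→87T]: running ratio 28/87, sense +
mesh 3 [25T→19T]: running ratio 700/1653, sense −
ω_out/ω_in = -700/1653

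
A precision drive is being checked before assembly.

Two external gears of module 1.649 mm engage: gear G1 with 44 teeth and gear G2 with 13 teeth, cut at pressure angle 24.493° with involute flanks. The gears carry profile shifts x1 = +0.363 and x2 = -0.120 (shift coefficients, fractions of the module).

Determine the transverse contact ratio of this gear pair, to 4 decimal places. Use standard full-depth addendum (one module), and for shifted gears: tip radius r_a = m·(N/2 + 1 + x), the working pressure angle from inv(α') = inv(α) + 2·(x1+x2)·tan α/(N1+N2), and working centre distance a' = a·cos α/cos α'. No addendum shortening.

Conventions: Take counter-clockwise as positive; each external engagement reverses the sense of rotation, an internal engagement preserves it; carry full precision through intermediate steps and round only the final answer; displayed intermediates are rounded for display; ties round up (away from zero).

1.4258

recognized (one external pair, fixed centres): single-mesh tooth geometry, m = 1.649, N1 = 44, N2 = 13
base radii: r_b1 = 33.013413, r_b2 = 9.753963
tip radii: r_a1 = 38.525587, r_a2 = 12.169620
inv(α') = inv(24.493°) + 2·(+0.363-0.120)·tan α/(44+13) = 0.03197963  ⇒  α' = 25.51587°
a' = a·cos α / cos α' = 46.9965·cos 24.493°/cos 25.51587° = 47.389459
action lengths: √(r_a1²−r_b1²) = 19.857881, √(r_a2²−r_b2²) = 7.277353
base pitch p_b = π·m·cos α = 4.714304
CR = (19.857881 + 7.277353 − 47.389459·sin 25.51587°)/4.714304 = 1.425809
contact ratio ≈ 1.4258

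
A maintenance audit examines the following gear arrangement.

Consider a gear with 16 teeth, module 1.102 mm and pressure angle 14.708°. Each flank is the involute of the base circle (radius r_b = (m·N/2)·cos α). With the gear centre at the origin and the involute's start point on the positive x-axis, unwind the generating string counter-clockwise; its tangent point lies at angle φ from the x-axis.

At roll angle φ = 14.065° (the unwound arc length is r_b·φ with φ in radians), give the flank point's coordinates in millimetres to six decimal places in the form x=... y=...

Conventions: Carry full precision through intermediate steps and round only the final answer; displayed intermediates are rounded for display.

class = single-mesh tooth geometry [base-circle involute, m = 1.102, 16T]
pitch radius r_p = m·N/2 = 1.102·16/2 = 8.816000
base radius r_b = r_p·cos α = 8.816000·cos 14.708° = 8.527120
roll angle φ = 14.065° = 0.24548056 rad
x = r_b·(cos φ + φ·sin φ) = 8.780188
y = r_b·(sin φ − φ·cos φ) = 0.041794

x=8.780188 y=0.041794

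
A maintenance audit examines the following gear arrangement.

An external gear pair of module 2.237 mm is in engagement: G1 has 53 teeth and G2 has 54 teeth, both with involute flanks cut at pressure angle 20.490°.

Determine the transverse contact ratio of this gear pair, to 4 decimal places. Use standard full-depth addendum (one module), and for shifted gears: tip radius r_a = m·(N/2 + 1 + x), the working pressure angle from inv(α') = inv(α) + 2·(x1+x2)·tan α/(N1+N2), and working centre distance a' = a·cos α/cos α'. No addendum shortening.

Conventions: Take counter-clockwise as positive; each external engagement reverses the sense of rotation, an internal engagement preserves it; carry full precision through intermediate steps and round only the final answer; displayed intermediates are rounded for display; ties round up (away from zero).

recognized (one external pair, fixed centres): single-mesh tooth geometry, m = 2.237, N1 = 53, N2 = 54
base radii: r_b1 = 55.530018, r_b2 = 56.577754
tip radii: r_a1 = 61.517500, r_a2 = 62.636000
no profile shift: α' = α, a' = a
action lengths: √(r_a1²−r_b1²) = 26.473003, √(r_a2²−r_b2²) = 26.874266
base pitch p_b = π·m·cos α = 6.583121
CR = (26.473003 + 26.874266 − 119.679500·sin 20.49000°)/6.583121 = 1.739933
contact ratio ≈ 1.7399

1.7399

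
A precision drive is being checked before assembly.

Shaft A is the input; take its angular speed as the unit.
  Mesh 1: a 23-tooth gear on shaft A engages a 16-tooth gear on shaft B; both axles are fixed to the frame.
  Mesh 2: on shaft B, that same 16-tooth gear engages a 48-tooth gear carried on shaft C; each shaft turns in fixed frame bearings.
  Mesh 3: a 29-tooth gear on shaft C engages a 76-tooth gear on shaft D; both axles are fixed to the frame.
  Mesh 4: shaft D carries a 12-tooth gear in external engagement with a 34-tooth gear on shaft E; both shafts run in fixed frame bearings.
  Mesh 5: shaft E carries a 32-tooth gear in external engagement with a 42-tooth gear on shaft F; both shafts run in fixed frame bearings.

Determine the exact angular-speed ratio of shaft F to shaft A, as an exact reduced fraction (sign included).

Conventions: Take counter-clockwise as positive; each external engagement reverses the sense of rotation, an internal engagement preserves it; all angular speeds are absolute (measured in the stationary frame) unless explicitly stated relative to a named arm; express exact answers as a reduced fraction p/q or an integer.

class = fixed-axis compound train [5 meshes; 5 ratios multiply, 5 sense flips]
mesh 1 [23T→16T]: running ratio 23/16, sense −
mesh 2 [16T→48T]: running ratio 23/48, sense +
mesh 3 [29T→76T]: running ratio 667/3648, sense −
mesh 4 [12T→34T]: running ratio 667/10336, sense +
mesh 5 [32T→42T]: running ratio 667/13566, sense −
ω_out/ω_in = -667/13566

-667/13566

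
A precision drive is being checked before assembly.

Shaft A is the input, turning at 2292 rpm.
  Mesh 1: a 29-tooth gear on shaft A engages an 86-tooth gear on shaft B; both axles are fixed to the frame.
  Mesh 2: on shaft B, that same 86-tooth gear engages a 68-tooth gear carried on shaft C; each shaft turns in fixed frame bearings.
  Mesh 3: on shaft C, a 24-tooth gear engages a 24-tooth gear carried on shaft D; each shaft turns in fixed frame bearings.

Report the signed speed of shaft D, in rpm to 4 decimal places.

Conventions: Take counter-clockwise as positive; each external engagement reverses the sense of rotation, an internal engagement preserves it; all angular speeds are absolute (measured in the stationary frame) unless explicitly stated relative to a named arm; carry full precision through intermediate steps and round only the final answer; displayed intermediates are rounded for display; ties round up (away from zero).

3-mesh fixed-axis compound train (all bearings frame-fixed)
mesh 1 [29T→86T]: ω = 2292.0000×29/86 = 772.8837 rpm, sense flips to −
mesh 2 [86T→68T]: ω = 772.8837×86/68 = 977.4706 rpm, sense flips to +
mesh 3 [24T→24T]: ω = 977.4706×24/24 = 977.4706 rpm, sense flips to −
signed output speed = -977.4706 rpm

-977.4706 rpm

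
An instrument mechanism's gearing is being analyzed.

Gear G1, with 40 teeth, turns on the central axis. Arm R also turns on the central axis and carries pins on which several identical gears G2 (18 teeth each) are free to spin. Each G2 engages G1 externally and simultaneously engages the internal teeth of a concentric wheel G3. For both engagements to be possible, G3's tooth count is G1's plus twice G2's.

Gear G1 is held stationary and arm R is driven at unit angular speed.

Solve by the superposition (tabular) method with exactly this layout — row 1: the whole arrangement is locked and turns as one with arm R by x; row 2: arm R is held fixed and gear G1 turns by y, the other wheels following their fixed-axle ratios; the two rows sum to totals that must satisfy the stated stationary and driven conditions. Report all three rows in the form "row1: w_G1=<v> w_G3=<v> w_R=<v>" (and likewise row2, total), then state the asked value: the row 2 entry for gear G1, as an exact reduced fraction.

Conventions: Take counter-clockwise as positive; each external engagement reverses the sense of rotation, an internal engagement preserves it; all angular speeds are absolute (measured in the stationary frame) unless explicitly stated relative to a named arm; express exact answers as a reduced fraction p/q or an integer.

row1: w_G1=1 w_G3=1 w_R=1
row2: w_G1=-1 w_G3=10/19 w_R=0
total: w_G1=0 w_G3=29/19 w_R=1
asked value: -1

topology: planetary set — G1 40T / G2 18T / G3 76T, arm = carrier (Willis)
superposition row 1 [locked train]: every member turns x
row 2: sun turns y, ring = −(40/76)·y, arm 0
boundary: total ω_sun = x + y = 0 and total ω_arm = x = 1  ⇒  y = -1, x = 1
row 2 ring = −(40/76)·(-1) = 10/19
totals (row 1 + row 2): sun 1 + (-1) = 0, ring 1 + 10/19 = 29/19, arm 1 + 0 = 1
asked cell (row2, sun) = -1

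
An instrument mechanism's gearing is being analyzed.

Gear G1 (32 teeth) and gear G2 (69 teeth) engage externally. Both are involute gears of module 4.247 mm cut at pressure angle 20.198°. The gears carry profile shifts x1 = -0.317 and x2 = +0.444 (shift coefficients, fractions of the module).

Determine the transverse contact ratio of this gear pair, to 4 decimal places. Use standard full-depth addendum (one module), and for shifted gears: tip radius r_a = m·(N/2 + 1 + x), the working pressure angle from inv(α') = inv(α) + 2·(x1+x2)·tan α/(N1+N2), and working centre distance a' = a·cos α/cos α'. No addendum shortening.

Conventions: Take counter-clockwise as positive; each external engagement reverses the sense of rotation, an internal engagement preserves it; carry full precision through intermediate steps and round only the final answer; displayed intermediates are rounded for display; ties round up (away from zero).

class = single-mesh tooth geometry [involute pair 32T × 69T, m = 4.247]
base radii: r_b1 = 63.773297, r_b2 = 137.511171
tip radii: r_a1 = 70.852701, r_a2 = 152.654168
inv(α') = inv(20.198°) + 2·(-0.317+0.444)·tan α/(32+69) = 0.01629231  ⇒  α' = 20.58167°
a' = a·cos α / cos α' = 214.4735·cos 20.198°/cos 20.58167° = 215.007990
action lengths: √(r_a1²−r_b1²) = 30.871862, √(r_a2²−r_b2²) = 66.287048
base pitch p_b = π·m·cos α = 12.521858
CR = (30.871862 + 66.287048 − 215.007990·sin 20.58167°)/12.521858 = 1.722950
contact ratio ≈ 1.7229

1.7229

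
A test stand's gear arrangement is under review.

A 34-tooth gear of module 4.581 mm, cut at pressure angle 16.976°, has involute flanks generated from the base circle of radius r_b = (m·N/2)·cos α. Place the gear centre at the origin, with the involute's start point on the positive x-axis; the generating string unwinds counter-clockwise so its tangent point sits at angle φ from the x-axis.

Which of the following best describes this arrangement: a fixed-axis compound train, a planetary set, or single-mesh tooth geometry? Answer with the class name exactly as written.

class = single-mesh tooth geometry [base-circle involute, m = 4.581, 34T]
classification: single-mesh tooth geometry

single-mesh tooth geometry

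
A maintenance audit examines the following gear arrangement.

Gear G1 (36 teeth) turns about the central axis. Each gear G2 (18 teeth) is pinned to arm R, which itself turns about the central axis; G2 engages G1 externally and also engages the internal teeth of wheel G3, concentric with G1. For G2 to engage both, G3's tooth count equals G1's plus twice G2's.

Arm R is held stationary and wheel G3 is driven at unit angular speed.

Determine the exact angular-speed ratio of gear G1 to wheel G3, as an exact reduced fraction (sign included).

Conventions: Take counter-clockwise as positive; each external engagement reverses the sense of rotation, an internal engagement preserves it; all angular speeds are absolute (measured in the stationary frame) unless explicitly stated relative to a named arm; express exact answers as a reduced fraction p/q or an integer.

-2

class = planetary set [G3 = 36+2·18 = 72; Willis about the carrier]
ring teeth: 36 + 2·18 = 72
36(ω_sun−ω_arm) = −72(ω_ring−ω_arm),  ω_arm = 0, ω_ring = 1
ω_sun = 0 − (72/36)(1−0) = -2
ω_out/ω_in = -2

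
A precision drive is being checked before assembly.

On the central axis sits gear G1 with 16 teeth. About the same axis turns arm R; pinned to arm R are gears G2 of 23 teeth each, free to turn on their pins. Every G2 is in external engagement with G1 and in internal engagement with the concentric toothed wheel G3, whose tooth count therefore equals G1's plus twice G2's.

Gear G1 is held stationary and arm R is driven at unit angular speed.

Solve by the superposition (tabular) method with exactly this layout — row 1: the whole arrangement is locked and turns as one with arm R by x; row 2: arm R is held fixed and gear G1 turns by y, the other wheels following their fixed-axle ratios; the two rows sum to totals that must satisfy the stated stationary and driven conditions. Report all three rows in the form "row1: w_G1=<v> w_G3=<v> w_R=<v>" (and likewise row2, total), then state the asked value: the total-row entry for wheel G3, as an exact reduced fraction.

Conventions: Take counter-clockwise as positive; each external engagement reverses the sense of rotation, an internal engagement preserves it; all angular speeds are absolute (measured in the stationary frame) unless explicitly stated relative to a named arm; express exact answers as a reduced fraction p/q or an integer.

row1: w_G1=1 w_G3=1 w_R=1
row2: w_G1=-1 w_G3=8/31 w_R=0
total: w_G1=0 w_G3=39/31 w_R=1
asked value: 39/31

topology: planetary set — G1 16T / G2 23T / G3 62T, arm = carrier (Willis)
superposition row 1 [locked train]: every member turns x
row 2 — arm fixed, fixed-axis ratios: sun y, ring −(16/62)·y, arm 0
boundary: total ω_sun = x + y = 0 and total ω_arm = x = 1  ⇒  y = -1, x = 1
row 2 ring = −(16/62)·(-1) = 8/31
totals (row 1 + row 2): sun 1 + (-1) = 0, ring 1 + 8/31 = 39/31, arm 1 + 0 = 1
asked cell (total, ring) = 39/31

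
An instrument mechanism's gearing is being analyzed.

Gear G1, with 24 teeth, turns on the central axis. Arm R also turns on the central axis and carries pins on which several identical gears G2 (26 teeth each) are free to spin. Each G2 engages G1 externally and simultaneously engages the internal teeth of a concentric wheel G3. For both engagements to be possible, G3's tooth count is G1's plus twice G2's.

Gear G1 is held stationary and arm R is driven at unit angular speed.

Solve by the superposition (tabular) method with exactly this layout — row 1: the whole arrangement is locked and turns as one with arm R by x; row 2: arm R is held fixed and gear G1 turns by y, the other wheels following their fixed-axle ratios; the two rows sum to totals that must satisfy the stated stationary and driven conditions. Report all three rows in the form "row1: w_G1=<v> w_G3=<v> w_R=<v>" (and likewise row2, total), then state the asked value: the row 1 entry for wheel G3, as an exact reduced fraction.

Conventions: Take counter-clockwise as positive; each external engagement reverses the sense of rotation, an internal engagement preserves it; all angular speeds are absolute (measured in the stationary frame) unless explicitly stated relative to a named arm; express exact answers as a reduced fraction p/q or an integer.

class = planetary set [G3 = 24+2·26 = 76; Willis about the carrier]
row 1 — lock + rotate with arm: ω_sun = ω_ring = ω_arm = x
row 2 (arm held, sun turns y): ω_ring = −(24/76)·y, ω_arm = 0
boundary: total ω_sun = x + y = 0 and total ω_arm = x = 1  ⇒  y = -1, x = 1
row 2 ring = −(24/76)·(-1) = 6/19
totals (row 1 + row 2): sun 1 + (-1) = 0, ring 1 + 6/19 = 25/19, arm 1 + 0 = 1
asked cell (row1, ring) = 1

row1: w_G1=1 w_G3=1 w_R=1
row2: w_G1=-1 w_G3=6/19 w_R=0
total: w_G1=0 w_G3=25/19 w_R=1
asked value: 1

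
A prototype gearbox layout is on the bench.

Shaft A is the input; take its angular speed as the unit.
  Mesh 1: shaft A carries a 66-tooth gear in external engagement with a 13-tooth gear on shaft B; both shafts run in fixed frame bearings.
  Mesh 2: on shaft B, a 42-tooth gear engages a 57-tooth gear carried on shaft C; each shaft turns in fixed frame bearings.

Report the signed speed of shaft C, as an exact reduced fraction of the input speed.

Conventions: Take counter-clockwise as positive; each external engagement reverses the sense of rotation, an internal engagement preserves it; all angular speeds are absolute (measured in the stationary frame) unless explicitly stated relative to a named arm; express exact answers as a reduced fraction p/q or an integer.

924/247

2-mesh fixed-axis compound train (all bearings frame-fixed)
mesh 1 [66T→13T]: |ω|/ω_in = 1×66/13 = 66/13, sense flips to −
mesh 2 [42T→57T]: |ω|/ω_in = (66/13)×42/57 = 924/247, sense flips to +
signed output speed (× input speed) = 924/247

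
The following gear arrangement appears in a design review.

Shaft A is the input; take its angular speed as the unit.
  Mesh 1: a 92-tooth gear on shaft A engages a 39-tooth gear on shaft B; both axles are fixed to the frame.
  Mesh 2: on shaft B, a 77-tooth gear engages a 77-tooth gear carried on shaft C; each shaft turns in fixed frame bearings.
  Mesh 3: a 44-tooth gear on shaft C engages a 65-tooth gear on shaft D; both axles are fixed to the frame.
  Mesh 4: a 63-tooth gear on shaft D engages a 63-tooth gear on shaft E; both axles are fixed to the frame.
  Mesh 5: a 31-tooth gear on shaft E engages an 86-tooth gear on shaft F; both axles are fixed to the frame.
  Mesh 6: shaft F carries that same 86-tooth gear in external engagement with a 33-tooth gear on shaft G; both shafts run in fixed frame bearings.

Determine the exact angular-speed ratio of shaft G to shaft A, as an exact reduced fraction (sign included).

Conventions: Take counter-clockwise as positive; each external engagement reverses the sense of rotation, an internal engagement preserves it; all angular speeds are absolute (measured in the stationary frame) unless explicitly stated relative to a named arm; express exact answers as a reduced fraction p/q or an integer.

11408/7605

class = fixed-axis compound train [6 meshes; 6 ratios multiply, 6 sense flips]
mesh 1 [92T→39T]: running ratio 92/39, sense −
mesh 2 [77T→77T]: running ratio 92/39, sense +
mesh 3 [44T→65T]: running ratio 4048/2535, sense −
mesh 4 [63T→63T]: running ratio 4048/2535, sense +
mesh 5 [31T→86T]: running ratio 62744/109005, sense −
mesh 6 [86T→33T]: running ratio 11408/7605, sense +
ω_out/ω_in = 11408/7605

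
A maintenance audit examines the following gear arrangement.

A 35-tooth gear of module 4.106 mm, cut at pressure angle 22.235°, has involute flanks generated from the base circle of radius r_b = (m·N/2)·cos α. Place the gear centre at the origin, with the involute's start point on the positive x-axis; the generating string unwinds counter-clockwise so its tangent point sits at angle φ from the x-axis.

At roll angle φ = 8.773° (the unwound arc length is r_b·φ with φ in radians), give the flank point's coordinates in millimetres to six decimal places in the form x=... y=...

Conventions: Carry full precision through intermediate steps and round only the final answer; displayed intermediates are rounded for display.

recognized (one wheel, involute flank): single-mesh tooth geometry, m = 4.106, N = 35
pitch radius r_p = m·N/2 = 4.106·35/2 = 71.855000
base radius r_b = r_p·cos α = 71.855000·cos 22.235° = 66.511834
roll angle φ = 8.773° = 0.15311774 rad
x = r_b·(cos φ + φ·sin φ) = 67.286956
y = r_b·(sin φ − φ·cos φ) = 0.079403

x=67.286956 y=0.079403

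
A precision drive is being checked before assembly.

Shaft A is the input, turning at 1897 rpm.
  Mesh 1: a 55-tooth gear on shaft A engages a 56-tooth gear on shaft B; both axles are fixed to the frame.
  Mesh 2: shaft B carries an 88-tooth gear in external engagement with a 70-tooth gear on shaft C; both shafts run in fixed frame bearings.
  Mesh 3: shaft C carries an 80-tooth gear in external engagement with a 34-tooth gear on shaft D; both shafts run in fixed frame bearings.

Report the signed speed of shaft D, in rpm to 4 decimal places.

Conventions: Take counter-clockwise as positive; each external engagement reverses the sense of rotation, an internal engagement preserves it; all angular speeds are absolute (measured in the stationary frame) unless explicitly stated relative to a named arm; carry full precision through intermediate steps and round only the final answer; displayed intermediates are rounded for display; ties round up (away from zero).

class = fixed-axis compound train [3 meshes; 3 ratios multiply, 3 sense flips]
mesh 1 [55T→56T]: ω = 1897.0000×55/56 = 1863.1250 rpm, sense flips to −
mesh 2 [88T→70T]: ω = 1863.1250×88/70 = 2342.2143 rpm, sense flips to +
mesh 3 [80T→34T]: ω = 2342.2143×80/34 = 5511.0924 rpm, sense flips to −
signed output speed = -5511.0924 rpm

-5511.0924 rpm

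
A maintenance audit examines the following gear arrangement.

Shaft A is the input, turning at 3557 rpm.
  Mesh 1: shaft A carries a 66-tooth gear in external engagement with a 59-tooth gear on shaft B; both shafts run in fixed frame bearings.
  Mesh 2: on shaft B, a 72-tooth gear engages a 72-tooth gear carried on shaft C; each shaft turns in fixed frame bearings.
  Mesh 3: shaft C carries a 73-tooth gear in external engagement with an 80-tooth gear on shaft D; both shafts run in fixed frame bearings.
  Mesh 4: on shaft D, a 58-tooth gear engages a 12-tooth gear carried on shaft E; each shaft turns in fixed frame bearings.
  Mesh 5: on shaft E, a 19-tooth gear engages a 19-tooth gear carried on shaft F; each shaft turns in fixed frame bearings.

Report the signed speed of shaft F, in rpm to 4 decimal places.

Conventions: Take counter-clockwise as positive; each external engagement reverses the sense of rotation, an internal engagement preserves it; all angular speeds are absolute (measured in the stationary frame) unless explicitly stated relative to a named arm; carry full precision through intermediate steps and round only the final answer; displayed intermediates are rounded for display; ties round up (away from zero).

-17549.1227 rpm

topology: fixed-axis compound train — 5 meshes, A→F
mesh 1 [66T→59T]: ω = 3557.0000×66/59 = 3979.0169 rpm, sense flips to −
mesh 2 [72T→72T]: ω = 3979.0169×72/72 = 3979.0169 rpm, sense flips to +
mesh 3 [73T→80T]: ω = 3979.0169×73/80 = 3630.8530 rpm, sense flips to −
mesh 4 [58T→12T]: ω = 3630.8530×58/12 = 17549.1227 rpm, sense flips to +
mesh 5 [19T→19T]: ω = 17549.1227×19/19 = 17549.1227 rpm, sense flips to −
signed output speed = -17549.1227 rpm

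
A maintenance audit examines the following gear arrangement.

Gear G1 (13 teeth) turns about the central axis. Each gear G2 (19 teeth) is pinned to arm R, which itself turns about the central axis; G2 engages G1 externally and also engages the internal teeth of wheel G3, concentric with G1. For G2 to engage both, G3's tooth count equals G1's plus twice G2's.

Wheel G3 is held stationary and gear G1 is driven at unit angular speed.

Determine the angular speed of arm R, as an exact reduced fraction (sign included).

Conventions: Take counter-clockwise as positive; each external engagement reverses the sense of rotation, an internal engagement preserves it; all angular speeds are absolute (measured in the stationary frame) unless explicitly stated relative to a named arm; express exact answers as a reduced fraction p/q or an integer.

planetary set (13T centre, 19T on arm, 51T internal) — Willis relation
ring teeth: 13 + 2·19 = 51
13(ω_sun−ω_arm) = −51(ω_ring−ω_arm),  ω_ring = 0, ω_sun = 1
13(1−ω_arm) = −51(0−ω_arm)  ⇒  64·ω_arm = 13  ⇒  ω_arm = 13/64
exact speed ratio = 13/64

13/64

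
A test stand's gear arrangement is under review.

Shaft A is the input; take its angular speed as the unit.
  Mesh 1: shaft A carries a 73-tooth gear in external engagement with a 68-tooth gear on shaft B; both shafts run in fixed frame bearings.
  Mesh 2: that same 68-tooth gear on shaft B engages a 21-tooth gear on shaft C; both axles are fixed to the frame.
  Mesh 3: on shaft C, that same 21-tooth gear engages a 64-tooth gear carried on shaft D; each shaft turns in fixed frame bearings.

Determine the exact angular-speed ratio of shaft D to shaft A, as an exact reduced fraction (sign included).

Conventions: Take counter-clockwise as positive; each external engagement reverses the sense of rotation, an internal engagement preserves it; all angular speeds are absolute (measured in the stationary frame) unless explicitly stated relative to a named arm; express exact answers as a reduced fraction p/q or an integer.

-73/64

class = fixed-axis compound train [3 meshes; 3 ratios multiply, 3 sense flips]
mesh 1 [73T→68T]: running ratio 73/68, sense −
mesh 2 [68T→21T]: running ratio 73/21, sense +
mesh 3 [21T→64T]: running ratio 73/64, sense −
ω_out/ω_in = -73/64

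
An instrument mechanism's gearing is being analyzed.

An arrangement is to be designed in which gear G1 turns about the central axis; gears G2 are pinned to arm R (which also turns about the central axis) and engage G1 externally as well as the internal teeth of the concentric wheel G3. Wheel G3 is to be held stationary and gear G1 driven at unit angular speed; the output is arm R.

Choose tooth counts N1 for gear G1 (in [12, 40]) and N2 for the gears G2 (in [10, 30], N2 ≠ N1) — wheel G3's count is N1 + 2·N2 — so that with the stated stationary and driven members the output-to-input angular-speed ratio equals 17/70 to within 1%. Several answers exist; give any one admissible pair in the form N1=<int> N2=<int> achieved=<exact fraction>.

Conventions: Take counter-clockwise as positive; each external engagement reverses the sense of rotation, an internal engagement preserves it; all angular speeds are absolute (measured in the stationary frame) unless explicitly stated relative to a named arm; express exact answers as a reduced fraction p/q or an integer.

N1=17 N2=18 achieved=17/70

planetary set to be sized for 17/70 (Willis relation)
Willis with ω_ring = 0: ω_arm/ω_sun = N1/(N1+N3); set equal to 17/70  ⇒  N3/N1 = 1/(17/70) − 1 = 53/17
N3 = N1 + 2·N2  ⇒  N2/N1 = (N3/N1 − 1)/2 = (53/17 − 1)/2 = 18/17
smallest multiple with N1 ≥ 12 and N2 ≥ 10: k = 1  ⇒  N1 = 1·17 = 17, N2 = 1·18 = 18 (N1 ≤ 40, N2 ≤ 30, N2 ≠ N1 ✓), N3 = 17 + 2·18 = 53
check: N1/(N1+N3) with N1 = 17, N3 = 53 gives 17/70; |achieved − target| = 0 ≤ 17/7000 ✓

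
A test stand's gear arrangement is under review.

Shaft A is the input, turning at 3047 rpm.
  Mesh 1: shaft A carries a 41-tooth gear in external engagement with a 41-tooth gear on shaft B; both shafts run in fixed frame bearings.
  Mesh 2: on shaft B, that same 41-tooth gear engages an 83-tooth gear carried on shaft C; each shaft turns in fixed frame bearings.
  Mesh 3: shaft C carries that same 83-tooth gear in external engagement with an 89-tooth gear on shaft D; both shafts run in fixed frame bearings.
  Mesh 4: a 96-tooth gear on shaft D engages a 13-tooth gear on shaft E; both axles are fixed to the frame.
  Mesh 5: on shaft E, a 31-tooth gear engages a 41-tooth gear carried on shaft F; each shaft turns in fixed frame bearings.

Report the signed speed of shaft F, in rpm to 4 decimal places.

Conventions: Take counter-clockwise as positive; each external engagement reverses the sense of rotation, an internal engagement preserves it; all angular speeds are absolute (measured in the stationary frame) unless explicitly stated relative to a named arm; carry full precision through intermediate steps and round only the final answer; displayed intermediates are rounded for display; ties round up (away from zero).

-7837.4002 rpm

recognized (6 fixed axles, 5 meshes): fixed-axis compound train
mesh 1 [41T→41T]: ω = 3047.0000×41/41 = 3047.0000 rpm, sense flips to −
mesh 2 [41T→83T]: ω = 3047.0000×41/83 = 1505.1446 rpm, sense flips to +
mesh 3 [83T→89T]: ω = 1505.1446×83/89 = 1403.6742 rpm, sense flips to −
mesh 4 [96T→13T]: ω = 1403.6742×96/13 = 10365.5938 rpm, sense flips to +
mesh 5 [31T→41T]: ω = 10365.5938×31/41 = 7837.4002 rpm, sense flips to −
signed output speed = -7837.4002 rpm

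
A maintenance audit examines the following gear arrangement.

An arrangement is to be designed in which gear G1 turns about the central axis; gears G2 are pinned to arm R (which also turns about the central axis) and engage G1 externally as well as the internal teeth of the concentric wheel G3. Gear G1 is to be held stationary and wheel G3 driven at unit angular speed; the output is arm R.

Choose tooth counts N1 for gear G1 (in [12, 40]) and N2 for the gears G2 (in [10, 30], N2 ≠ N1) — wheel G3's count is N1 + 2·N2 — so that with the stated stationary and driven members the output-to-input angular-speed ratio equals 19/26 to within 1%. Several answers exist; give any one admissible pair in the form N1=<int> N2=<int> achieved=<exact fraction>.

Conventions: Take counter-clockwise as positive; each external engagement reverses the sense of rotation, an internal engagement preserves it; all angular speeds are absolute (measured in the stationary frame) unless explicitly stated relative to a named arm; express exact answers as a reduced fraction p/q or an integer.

topology: planetary set — design target 19/26, arm = carrier (Willis)
Willis with ω_sun = 0: ω_arm/ω_ring = N3/(N1+N3); set equal to 19/26  ⇒  N3/N1 = (19/26)/(1 − 19/26) = 19/7
N3 = N1 + 2·N2  ⇒  N2/N1 = (N3/N1 − 1)/2 = (19/7 − 1)/2 = 6/7
smallest multiple with N1 ≥ 12 and N2 ≥ 10: k = 2  ⇒  N1 = 2·7 = 14, N2 = 2·6 = 12 (N1 ≤ 40, N2 ≤ 30, N2 ≠ N1 ✓), N3 = 14 + 2·12 = 38
check: N3/(N1+N3) with N1 = 14, N3 = 38 gives 19/26; |achieved − target| = 0 ≤ 19/2600 ✓

N1=14 N2=12 achieved=19/26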